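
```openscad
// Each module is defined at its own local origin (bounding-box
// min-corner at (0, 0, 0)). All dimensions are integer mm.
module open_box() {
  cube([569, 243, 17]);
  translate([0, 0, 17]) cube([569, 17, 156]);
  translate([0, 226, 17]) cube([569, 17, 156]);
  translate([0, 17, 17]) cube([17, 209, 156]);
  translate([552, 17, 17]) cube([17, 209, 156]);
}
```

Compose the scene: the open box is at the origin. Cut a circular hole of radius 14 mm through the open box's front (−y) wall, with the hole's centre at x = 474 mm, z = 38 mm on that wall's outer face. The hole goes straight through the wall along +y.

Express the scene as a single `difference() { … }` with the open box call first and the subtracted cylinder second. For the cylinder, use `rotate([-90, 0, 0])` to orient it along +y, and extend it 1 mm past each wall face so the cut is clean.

difference() {
  open_box();
  translate([474, -1, 38]) rotate([-90, 0, 0]) cylinder(h = 19, r = 14);
}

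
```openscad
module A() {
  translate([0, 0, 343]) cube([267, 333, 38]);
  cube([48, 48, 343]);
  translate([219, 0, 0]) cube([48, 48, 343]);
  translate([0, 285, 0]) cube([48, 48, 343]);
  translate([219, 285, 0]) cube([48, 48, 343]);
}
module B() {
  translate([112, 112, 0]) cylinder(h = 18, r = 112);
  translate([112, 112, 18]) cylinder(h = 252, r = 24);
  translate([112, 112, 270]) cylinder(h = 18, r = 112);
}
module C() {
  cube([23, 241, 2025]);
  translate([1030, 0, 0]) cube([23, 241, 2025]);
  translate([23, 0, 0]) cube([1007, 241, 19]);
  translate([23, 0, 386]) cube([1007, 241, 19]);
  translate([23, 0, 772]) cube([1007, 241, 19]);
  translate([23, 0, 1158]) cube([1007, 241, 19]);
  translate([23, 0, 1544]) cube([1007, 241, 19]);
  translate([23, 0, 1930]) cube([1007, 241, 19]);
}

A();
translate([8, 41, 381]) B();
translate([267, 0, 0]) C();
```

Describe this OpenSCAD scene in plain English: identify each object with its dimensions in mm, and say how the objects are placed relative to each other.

A is a simple wooden stool: a rectangular seat 267 mm (x) by 333 mm (y), 38 mm thick, top face at z = 381 mm, on four square legs, each 48×48 mm in cross-section. The legs rest on z = 0, each flush with a corner of the seat.

B is a spool: two coaxial disc flanges of radius 112 mm and thickness 18 mm, joined by a core cylinder of radius 24 mm and height 252 mm. The lower flange rests on z = 0 and the three cylinders share a vertical axis.

C is a bookshelf 1053 mm wide overall, 241 mm deep and 2025 mm tall. The two sides are 23 mm thick vertical panels. 6 horizontal shelves of 19 mm thickness span between the inner faces of the sides; the lowest shelf sits on the floor and shelves are stacked with a clear vertical gap of 367 mm between each pair.

The spool is on top of the stool. The bookshelf is against the stool's +x side, with their −y faces flush.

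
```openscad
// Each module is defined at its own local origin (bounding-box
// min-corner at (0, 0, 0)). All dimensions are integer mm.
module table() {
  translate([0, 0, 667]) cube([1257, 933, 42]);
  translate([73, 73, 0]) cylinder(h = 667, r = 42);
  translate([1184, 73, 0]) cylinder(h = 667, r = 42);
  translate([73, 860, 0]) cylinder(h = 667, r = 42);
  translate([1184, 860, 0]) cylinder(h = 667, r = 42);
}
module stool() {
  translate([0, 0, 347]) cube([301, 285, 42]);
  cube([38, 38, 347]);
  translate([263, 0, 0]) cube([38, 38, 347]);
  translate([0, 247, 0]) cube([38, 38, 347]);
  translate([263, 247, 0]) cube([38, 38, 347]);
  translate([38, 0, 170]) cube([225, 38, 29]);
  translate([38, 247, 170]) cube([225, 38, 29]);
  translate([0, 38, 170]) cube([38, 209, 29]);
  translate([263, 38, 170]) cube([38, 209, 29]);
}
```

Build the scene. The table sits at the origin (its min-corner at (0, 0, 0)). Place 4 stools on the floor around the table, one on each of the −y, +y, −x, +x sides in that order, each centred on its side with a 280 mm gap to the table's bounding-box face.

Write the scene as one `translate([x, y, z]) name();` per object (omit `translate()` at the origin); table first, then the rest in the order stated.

table();
translate([478, -565, 0]) stool();
translate([478, 1213, 0]) stool();
translate([-581, 324, 0]) stool();
translate([1537, 324, 0]) stool();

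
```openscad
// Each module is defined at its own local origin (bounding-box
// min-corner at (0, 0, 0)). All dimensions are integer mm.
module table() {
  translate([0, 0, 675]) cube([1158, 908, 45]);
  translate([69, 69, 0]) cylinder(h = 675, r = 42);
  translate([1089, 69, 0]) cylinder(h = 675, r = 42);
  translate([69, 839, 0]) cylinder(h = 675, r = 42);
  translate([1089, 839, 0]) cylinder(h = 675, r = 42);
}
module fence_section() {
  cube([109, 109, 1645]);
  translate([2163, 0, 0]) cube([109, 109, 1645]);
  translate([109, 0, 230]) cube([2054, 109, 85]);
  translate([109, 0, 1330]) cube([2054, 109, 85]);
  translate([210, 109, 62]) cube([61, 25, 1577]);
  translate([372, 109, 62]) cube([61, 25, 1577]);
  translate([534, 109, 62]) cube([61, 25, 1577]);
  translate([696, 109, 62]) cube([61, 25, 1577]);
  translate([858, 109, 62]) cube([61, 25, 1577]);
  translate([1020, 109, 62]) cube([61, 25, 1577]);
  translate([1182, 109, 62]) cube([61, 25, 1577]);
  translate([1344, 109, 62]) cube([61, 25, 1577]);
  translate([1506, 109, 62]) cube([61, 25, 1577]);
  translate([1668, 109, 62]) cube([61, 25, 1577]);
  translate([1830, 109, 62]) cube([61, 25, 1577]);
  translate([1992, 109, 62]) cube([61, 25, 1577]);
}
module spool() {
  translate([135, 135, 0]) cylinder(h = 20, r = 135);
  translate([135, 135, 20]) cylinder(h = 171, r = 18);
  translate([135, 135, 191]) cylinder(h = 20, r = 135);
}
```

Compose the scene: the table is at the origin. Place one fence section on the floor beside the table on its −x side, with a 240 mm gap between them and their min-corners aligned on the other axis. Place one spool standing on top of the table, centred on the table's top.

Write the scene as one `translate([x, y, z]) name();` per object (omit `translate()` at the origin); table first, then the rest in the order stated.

table();
translate([-2512, 0, 0]) fence_section();
translate([444, 319, 720]) spool();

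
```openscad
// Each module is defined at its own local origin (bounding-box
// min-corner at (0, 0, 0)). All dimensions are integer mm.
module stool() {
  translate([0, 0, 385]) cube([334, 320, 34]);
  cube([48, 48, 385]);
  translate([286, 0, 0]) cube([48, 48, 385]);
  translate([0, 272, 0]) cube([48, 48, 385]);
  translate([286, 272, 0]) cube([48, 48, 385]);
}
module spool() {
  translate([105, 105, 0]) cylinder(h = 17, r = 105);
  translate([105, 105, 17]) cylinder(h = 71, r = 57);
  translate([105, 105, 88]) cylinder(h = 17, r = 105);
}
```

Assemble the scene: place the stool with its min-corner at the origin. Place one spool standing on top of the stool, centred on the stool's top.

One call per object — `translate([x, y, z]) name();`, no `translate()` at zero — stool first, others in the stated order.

stool();
translate([62, 55, 419]) spool();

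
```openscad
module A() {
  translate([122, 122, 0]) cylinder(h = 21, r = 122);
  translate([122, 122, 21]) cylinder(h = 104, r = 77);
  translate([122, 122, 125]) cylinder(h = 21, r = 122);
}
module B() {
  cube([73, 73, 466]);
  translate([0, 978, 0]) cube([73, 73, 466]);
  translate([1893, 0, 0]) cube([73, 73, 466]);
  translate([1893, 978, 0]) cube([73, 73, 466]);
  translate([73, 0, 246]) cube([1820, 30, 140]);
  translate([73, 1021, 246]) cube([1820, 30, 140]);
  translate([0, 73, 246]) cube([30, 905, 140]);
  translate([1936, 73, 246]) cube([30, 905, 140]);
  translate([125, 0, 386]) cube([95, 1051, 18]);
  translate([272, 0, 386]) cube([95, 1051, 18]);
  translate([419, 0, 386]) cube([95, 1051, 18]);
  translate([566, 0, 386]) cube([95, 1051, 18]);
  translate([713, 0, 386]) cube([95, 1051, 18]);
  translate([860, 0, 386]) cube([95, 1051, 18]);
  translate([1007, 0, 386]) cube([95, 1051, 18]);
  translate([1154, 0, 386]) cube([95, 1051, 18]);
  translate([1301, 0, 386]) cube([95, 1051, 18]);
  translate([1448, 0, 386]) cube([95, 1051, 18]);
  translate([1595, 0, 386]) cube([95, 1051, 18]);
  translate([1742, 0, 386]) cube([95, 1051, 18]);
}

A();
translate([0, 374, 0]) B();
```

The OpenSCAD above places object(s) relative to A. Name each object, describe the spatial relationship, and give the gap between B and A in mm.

A is a spool. B is a bed frame. The bed frame is on the floor beside the spool on its +y side. The gap between the bed frame and the spool is 130 mm.

The bed frame's nearest face is 130 mm from the spool's +y face.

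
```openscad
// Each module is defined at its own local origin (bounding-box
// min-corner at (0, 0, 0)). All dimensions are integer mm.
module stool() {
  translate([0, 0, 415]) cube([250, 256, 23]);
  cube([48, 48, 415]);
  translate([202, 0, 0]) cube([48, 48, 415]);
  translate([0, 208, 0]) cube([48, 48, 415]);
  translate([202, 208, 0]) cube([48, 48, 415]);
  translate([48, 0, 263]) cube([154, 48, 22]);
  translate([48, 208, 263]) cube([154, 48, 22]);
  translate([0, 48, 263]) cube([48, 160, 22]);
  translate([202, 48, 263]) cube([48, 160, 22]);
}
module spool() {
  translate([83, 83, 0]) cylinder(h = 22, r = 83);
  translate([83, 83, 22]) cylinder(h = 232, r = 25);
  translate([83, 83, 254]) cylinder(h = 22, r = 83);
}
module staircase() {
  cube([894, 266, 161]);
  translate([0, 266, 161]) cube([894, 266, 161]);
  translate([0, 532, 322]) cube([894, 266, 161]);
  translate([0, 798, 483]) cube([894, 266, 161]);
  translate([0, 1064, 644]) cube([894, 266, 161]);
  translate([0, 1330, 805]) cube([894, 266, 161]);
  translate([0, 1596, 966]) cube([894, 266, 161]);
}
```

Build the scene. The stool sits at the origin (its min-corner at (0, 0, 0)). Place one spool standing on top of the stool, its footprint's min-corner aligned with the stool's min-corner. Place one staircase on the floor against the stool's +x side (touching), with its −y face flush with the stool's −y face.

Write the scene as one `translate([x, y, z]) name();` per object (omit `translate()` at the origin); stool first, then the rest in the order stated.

stool();
translate([0, 0, 438]) spool();
translate([250, 0, 0]) staircase();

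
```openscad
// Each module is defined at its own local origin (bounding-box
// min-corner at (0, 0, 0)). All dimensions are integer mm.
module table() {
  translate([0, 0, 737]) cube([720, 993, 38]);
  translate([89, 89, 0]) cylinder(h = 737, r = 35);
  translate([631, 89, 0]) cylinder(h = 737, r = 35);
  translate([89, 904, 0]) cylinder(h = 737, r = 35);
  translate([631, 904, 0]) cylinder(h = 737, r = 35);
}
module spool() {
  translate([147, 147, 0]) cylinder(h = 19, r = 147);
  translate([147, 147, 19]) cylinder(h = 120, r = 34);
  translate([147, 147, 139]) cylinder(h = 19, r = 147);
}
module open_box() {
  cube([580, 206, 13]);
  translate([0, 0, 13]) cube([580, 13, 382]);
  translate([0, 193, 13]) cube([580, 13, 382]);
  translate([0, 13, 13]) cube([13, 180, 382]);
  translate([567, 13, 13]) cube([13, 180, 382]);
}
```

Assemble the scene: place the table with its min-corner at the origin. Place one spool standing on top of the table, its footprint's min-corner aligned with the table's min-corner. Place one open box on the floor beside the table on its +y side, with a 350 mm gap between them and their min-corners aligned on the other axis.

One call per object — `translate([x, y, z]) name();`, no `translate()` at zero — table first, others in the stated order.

table();
translate([0, 0, 775]) spool();
translate([0, 1343, 0]) open_box();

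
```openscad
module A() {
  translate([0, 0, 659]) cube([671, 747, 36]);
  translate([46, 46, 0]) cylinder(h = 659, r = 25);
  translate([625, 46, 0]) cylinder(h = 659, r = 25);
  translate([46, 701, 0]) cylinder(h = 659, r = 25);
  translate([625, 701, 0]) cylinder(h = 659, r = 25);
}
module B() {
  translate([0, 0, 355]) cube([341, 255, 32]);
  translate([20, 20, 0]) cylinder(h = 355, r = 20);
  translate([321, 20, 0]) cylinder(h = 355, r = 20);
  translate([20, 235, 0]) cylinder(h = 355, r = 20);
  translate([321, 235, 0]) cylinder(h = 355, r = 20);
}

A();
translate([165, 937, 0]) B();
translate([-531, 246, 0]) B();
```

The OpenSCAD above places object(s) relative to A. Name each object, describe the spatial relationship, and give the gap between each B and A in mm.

A is a table. B is a stool. Two stools sit around the table at the +y, −x sides. The gap between each stool and the table is 190 mm.

Each stool's nearest face is 190 mm from the table's bounding box.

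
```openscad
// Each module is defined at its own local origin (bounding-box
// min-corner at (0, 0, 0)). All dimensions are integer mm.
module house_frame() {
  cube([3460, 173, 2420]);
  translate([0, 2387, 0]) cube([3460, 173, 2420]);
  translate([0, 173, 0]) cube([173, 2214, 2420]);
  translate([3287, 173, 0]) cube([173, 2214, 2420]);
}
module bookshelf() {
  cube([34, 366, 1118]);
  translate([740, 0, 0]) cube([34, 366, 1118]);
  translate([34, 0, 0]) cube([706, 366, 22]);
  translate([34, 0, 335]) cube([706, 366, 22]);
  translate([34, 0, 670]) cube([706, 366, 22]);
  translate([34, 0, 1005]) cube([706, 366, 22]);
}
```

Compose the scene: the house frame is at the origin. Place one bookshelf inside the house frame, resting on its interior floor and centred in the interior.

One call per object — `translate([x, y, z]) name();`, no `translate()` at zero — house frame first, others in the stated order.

house_frame();
translate([1343, 1097, 0]) bookshelf();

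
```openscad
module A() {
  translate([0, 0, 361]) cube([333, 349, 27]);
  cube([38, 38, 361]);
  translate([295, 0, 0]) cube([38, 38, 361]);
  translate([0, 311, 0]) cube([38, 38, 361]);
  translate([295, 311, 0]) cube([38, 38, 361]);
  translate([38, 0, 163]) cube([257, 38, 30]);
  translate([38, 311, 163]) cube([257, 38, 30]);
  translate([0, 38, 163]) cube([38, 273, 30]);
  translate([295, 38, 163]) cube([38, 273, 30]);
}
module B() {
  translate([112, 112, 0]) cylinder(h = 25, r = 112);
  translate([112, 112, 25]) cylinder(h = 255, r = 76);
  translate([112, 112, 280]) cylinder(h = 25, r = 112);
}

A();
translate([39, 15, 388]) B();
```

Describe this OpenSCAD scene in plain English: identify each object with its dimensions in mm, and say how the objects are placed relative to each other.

A is a four-legged stool. The seat is a 333×349×27 mm slab whose top surface is at z = 388 mm; four square legs, each 38×38 mm in cross-section, run from the floor (z = 0) to the underside of the seat, each flush with a corner of the seat. Four stretchers, 38 mm wide and 30 mm tall, connect adjacent legs with their undersides at z = 163 mm, each running between the inner faces of the legs it joins and aligned with the legs' outer faces on the other axis.

B is a spool: two coaxial disc flanges of radius 112 mm and thickness 25 mm, joined by a core cylinder of radius 76 mm and height 255 mm. The lower flange rests on z = 0 and the three cylinders share a vertical axis.

The spool is on top of the stool.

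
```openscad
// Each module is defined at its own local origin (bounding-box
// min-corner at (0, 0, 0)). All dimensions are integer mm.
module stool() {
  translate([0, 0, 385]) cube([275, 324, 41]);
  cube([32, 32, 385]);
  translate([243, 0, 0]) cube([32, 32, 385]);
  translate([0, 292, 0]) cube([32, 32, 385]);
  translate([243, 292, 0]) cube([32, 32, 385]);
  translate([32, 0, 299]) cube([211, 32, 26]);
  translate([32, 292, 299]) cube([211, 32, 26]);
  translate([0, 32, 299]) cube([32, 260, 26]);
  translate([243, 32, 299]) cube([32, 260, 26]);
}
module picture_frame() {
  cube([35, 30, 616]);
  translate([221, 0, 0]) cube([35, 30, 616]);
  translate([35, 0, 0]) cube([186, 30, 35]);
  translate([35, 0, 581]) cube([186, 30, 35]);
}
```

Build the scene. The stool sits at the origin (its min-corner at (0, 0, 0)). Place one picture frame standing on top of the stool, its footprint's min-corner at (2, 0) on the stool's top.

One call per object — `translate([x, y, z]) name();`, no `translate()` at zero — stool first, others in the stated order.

stool();
translate([2, 0, 426]) picture_frame();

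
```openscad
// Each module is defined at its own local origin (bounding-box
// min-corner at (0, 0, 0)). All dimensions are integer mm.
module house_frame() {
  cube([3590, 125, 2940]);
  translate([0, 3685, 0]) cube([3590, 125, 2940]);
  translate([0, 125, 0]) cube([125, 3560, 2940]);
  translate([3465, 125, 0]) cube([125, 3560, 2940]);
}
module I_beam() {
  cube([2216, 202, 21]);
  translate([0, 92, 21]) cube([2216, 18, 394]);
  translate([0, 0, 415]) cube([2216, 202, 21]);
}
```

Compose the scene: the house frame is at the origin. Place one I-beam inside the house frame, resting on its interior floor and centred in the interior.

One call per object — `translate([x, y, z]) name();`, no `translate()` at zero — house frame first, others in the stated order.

house_frame();
translate([687, 1804, 0]) I_beam();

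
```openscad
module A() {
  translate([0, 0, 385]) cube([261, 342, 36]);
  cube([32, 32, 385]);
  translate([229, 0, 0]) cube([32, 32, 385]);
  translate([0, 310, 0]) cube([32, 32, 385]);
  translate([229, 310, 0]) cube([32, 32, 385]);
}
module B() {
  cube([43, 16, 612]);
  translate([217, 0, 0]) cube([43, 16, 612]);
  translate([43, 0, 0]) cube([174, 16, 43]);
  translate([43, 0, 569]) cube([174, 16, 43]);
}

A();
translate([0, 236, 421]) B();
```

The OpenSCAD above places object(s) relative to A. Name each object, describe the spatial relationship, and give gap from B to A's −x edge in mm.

A is a stool. B is a picture frame. The picture frame is on top of the stool. The gap from the picture frame to the stool's −x edge is 0 mm.

The picture frame's min-x is at 0; the stool's min-x is 0; gap = 0 mm.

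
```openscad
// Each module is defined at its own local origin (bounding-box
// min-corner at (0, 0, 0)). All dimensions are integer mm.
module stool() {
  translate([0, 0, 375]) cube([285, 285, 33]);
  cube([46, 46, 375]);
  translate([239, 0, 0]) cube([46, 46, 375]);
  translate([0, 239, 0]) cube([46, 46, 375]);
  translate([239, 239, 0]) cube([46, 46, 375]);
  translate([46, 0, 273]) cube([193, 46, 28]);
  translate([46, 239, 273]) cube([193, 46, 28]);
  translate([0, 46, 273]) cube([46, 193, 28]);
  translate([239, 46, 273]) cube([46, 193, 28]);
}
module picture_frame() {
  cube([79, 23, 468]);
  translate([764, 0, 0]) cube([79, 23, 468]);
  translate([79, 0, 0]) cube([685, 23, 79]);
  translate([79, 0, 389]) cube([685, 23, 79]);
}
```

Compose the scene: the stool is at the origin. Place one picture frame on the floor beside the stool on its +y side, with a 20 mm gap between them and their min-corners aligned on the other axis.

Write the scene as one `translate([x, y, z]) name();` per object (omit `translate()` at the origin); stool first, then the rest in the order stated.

stool();
translate([0, 305, 0]) picture_frame();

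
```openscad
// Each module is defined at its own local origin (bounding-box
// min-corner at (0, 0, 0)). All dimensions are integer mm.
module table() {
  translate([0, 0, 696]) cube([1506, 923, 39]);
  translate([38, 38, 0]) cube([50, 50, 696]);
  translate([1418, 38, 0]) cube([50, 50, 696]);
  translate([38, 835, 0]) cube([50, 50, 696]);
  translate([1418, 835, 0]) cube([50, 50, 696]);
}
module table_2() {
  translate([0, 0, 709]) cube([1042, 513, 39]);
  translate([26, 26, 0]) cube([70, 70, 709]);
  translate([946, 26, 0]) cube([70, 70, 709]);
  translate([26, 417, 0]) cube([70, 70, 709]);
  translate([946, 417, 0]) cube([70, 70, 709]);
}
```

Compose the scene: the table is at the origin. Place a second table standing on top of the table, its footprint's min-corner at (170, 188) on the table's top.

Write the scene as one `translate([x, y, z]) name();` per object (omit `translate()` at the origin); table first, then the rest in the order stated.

table();
translate([170, 188, 735]) table_2();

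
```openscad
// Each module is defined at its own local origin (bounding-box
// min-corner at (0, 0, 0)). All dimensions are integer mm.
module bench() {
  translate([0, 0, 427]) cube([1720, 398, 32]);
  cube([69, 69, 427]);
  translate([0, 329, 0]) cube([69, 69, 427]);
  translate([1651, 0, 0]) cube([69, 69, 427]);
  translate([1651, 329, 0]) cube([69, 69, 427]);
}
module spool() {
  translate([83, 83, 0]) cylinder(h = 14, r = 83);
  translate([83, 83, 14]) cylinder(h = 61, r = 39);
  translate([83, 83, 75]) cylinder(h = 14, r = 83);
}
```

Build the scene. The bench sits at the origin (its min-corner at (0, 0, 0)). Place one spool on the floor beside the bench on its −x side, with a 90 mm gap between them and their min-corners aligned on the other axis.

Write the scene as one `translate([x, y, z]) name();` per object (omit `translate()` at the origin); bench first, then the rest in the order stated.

bench();
translate([-256, 0, 0]) spool();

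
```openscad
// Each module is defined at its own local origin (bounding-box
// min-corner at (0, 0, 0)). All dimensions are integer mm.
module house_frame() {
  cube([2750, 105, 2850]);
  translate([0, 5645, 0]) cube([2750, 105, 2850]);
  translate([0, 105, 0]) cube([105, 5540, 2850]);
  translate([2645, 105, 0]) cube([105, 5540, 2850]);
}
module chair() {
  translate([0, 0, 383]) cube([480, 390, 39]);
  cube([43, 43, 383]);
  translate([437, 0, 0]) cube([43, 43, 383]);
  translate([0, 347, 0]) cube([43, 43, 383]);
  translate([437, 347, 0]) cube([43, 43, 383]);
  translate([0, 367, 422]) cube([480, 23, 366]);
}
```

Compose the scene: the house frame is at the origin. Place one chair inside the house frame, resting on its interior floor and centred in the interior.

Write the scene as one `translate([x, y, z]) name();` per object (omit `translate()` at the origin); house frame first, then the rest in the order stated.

house_frame();
translate([1135, 2680, 0]) chair();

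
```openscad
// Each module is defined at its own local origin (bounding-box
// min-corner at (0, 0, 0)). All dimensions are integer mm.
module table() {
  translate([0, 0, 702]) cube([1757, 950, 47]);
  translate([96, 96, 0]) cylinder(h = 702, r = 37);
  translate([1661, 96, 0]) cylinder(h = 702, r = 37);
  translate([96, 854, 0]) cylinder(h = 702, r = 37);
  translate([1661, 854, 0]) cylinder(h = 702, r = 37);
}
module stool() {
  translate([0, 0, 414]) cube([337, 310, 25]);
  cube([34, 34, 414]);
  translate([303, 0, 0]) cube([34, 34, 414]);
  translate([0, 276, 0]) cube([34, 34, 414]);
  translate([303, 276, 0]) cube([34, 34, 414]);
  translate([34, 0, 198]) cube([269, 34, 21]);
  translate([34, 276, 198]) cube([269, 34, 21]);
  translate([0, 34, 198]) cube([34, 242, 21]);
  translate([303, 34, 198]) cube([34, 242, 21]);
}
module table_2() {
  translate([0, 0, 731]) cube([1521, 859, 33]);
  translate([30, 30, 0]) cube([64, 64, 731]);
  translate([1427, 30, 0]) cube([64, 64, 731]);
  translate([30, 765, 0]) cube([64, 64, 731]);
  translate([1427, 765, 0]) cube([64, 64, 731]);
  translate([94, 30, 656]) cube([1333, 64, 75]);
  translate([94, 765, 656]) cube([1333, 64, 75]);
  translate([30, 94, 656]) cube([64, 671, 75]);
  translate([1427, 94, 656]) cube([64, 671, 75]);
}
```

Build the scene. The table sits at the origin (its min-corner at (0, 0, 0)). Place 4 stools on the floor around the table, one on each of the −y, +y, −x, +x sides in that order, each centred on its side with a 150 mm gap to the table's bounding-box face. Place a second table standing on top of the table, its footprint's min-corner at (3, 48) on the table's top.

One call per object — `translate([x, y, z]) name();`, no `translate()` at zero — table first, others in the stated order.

table();
translate([710, -460, 0]) stool();
translate([710, 1100, 0]) stool();
translate([-487, 320, 0]) stool();
translate([1907, 320, 0]) stool();
translate([3, 48, 749]) table_2();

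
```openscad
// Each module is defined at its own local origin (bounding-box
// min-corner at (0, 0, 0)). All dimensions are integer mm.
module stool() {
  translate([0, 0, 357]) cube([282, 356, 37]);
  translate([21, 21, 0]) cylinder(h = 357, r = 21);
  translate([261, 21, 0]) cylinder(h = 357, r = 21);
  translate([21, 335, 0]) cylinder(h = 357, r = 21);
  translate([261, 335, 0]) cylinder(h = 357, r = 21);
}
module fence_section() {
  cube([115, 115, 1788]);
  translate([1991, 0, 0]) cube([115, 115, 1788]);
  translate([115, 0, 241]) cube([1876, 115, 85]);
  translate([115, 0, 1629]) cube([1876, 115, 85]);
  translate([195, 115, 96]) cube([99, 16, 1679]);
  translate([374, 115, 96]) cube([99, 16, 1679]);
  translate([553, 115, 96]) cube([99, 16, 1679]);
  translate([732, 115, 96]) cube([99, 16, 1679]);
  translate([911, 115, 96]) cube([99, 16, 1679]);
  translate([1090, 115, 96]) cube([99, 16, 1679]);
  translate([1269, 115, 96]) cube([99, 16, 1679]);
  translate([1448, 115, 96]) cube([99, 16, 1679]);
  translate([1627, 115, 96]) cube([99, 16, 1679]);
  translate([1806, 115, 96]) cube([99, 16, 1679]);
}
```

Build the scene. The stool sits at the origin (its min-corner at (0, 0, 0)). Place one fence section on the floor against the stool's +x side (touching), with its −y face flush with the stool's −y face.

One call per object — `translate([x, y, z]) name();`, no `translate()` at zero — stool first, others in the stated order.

stool();
translate([282, 0, 0]) fence_section();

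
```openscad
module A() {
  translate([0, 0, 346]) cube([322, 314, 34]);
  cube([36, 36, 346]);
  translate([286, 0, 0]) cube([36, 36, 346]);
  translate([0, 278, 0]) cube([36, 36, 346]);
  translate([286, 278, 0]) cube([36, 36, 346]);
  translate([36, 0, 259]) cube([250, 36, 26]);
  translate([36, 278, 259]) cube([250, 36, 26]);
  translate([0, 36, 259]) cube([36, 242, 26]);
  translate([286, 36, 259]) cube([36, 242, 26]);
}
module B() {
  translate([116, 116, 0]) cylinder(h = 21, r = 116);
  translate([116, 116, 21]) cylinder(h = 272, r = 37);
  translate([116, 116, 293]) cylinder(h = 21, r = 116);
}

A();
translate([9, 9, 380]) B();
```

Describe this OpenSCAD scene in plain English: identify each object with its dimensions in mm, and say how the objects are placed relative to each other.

A is a four-legged stool. The seat is a 322×314×34 mm slab whose top surface is at z = 380 mm; four square legs, each 36×36 mm in cross-section, run from the floor (z = 0) to the underside of the seat, each flush with a corner of the seat. Four stretchers, 36 mm wide and 26 mm tall, connect adjacent legs with their undersides at z = 259 mm, each running between the inner faces of the legs it joins and aligned with the legs' outer faces on the other axis.

B is a spool: two coaxial disc flanges of radius 116 mm and thickness 21 mm, joined by a core cylinder of radius 37 mm and height 272 mm. The lower flange rests on z = 0 and the three cylinders share a vertical axis.

The spool is on top of the stool.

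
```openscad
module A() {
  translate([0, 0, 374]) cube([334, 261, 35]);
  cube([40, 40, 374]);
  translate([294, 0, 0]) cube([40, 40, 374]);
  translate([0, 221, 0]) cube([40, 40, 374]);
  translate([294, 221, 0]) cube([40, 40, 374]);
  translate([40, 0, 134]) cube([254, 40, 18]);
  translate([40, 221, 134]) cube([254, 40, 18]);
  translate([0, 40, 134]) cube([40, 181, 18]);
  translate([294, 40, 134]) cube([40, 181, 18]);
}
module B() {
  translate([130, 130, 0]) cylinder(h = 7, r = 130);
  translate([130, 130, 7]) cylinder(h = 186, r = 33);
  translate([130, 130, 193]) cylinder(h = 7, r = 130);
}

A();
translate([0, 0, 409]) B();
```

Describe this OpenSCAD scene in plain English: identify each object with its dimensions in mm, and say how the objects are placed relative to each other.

A is a four-legged stool. The seat is 334×261 mm, 35 mm thick, top at z = 409 mm. It stands on four square legs, each 40×40 mm in cross-section, from z = 0 to the seat underside, each flush with a corner of the seat. Four stretchers, 40 mm wide and 18 mm tall, connect adjacent legs with their undersides at z = 134 mm, each running between the inner faces of the legs it joins and aligned with the legs' outer faces on the other axis.

B is a spool: two coaxial disc flanges of radius 130 mm and thickness 7 mm, joined by a core cylinder of radius 33 mm and height 186 mm. The lower flange rests on z = 0 and the three cylinders share a vertical axis.

The spool is on top of the stool.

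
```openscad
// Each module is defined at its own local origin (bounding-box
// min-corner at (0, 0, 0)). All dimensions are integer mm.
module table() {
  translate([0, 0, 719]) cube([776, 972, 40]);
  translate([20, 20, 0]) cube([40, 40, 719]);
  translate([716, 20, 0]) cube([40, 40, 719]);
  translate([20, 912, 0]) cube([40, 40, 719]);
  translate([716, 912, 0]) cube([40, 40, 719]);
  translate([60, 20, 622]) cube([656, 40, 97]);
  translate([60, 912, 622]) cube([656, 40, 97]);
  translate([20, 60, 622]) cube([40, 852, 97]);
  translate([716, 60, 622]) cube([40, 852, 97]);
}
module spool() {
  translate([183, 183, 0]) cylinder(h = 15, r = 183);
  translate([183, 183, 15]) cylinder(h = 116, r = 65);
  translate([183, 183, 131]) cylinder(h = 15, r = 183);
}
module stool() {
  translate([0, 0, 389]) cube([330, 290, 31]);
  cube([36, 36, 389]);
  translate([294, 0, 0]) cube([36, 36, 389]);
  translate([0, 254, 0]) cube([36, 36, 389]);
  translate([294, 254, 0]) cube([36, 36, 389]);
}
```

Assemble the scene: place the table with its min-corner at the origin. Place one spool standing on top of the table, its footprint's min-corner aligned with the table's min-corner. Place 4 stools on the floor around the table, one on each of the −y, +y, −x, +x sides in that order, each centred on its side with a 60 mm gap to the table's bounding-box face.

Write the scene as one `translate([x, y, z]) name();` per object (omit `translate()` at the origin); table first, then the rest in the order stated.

table();
translate([0, 0, 759]) spool();
translate([223, -350, 0]) stool();
translate([223, 1032, 0]) stool();
translate([-390, 341, 0]) stool();
translate([836, 341, 0]) stool();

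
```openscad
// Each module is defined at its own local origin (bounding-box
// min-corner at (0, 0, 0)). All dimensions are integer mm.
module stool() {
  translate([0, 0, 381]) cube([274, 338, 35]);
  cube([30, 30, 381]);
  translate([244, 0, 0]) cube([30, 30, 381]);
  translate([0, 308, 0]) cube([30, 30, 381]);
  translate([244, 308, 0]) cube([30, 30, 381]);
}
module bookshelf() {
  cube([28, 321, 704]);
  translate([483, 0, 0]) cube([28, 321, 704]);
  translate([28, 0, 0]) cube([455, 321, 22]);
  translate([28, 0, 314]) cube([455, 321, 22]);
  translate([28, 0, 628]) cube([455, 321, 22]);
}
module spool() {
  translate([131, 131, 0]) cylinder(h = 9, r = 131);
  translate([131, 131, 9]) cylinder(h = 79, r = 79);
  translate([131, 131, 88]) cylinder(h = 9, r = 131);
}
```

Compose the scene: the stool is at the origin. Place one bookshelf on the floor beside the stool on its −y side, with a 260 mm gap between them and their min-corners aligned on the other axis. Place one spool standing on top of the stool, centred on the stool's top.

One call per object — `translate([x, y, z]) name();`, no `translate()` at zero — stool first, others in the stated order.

stool();
translate([0, -581, 0]) bookshelf();
translate([6, 38, 416]) spool();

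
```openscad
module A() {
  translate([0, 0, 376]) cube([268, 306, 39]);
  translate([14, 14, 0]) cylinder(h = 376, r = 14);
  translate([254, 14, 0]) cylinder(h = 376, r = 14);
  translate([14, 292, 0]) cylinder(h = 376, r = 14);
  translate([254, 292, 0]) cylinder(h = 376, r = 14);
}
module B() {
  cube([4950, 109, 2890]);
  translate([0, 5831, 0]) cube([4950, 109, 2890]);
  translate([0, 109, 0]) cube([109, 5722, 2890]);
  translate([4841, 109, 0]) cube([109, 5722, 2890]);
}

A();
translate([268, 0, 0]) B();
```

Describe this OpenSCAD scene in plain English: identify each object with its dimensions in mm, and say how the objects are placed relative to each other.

A is a simple wooden stool: a rectangular seat 268 mm (x) by 306 mm (y), 39 mm thick, top face at z = 415 mm, on four round legs, each 28 mm in diameter. The legs rest on z = 0, each leg's axis is inset half a diameter from the nearest pair of seat edges (so the leg's bounding box is flush with the corner).

B is the wall frame of a small rectangular building: four walls, each 2890 mm tall and 109 mm thick, enclosing a footprint 4950 mm (x) by 5940 mm (y) outside-to-outside, with no floor or roof. The front and back walls (the −y and +y sides) span the full width; the two side walls fit between them.

The house frame is against the stool's +x side, with their −y faces flush.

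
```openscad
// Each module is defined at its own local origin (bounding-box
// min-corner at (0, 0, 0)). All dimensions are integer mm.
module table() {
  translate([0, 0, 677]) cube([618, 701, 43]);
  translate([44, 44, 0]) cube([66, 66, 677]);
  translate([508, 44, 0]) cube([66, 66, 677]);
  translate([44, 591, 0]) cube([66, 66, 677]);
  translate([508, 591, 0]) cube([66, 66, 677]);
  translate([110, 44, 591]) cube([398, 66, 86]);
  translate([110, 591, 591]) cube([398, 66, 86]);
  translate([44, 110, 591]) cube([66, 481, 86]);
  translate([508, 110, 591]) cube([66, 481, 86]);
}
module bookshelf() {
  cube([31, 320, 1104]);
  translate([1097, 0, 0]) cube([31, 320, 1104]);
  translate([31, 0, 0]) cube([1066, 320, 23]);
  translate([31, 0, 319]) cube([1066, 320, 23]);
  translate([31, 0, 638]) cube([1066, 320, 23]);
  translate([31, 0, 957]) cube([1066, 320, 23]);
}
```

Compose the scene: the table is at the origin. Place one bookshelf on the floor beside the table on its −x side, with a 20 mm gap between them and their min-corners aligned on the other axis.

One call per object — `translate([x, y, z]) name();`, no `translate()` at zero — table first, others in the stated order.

table();
translate([-1148, 0, 0]) bookshelf();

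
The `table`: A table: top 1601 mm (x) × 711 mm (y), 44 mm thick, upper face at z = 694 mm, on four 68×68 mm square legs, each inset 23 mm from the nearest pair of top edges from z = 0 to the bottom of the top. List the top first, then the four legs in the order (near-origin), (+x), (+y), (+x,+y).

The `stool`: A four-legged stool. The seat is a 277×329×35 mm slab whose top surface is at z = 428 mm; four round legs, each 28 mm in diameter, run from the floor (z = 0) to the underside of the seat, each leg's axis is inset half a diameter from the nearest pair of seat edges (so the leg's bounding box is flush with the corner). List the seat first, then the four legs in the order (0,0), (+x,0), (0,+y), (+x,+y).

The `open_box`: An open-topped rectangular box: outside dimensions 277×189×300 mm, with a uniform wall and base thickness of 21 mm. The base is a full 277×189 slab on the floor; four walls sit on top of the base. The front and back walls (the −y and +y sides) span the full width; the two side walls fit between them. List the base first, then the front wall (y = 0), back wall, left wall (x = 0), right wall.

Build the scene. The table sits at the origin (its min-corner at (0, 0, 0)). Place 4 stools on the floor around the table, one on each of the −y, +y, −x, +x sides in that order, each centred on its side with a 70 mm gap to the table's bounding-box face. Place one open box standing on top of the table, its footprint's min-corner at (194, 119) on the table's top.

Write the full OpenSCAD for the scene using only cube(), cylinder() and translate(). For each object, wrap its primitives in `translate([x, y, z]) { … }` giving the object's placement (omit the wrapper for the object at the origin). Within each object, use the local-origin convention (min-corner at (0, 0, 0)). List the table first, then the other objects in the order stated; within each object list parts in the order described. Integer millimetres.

translate([0, 0, 650]) cube([1601, 711, 44]);
translate([23, 23, 0]) cube([68, 68, 650]);
translate([1510, 23, 0]) cube([68, 68, 650]);
translate([23, 620, 0]) cube([68, 68, 650]);
translate([1510, 620, 0]) cube([68, 68, 650]);
translate([662, -399, 0]) {
  translate([0, 0, 393]) cube([277, 329, 35]);
  translate([14, 14, 0]) cylinder(h = 393, r = 14);
  translate([263, 14, 0]) cylinder(h = 393, r = 14);
  translate([14, 315, 0]) cylinder(h = 393, r = 14);
  translate([263, 315, 0]) cylinder(h = 393, r = 14);
}
translate([662, 781, 0]) {
  translate([0, 0, 393]) cube([277, 329, 35]);
  translate([14, 14, 0]) cylinder(h = 393, r = 14);
  translate([263, 14, 0]) cylinder(h = 393, r = 14);
  translate([14, 315, 0]) cylinder(h = 393, r = 14);
  translate([263, 315, 0]) cylinder(h = 393, r = 14);
}
translate([-347, 191, 0]) {
  translate([0, 0, 393]) cube([277, 329, 35]);
  translate([14, 14, 0]) cylinder(h = 393, r = 14);
  translate([263, 14, 0]) cylinder(h = 393, r = 14);
  translate([14, 315, 0]) cylinder(h = 393, r = 14);
  translate([263, 315, 0]) cylinder(h = 393, r = 14);
}
translate([1671, 191, 0]) {
  translate([0, 0, 393]) cube([277, 329, 35]);
  translate([14, 14, 0]) cylinder(h = 393, r = 14);
  translate([263, 14, 0]) cylinder(h = 393, r = 14);
  translate([14, 315, 0]) cylinder(h = 393, r = 14);
  translate([263, 315, 0]) cylinder(h = 393, r = 14);
}
translate([194, 119, 694]) {
  cube([277, 189, 21]);
  translate([0, 0, 21]) cube([277, 21, 279]);
  translate([0, 168, 21]) cube([277, 21, 279]);
  translate([0, 21, 21]) cube([21, 147, 279]);
  translate([256, 21, 21]) cube([21, 147, 279]);
}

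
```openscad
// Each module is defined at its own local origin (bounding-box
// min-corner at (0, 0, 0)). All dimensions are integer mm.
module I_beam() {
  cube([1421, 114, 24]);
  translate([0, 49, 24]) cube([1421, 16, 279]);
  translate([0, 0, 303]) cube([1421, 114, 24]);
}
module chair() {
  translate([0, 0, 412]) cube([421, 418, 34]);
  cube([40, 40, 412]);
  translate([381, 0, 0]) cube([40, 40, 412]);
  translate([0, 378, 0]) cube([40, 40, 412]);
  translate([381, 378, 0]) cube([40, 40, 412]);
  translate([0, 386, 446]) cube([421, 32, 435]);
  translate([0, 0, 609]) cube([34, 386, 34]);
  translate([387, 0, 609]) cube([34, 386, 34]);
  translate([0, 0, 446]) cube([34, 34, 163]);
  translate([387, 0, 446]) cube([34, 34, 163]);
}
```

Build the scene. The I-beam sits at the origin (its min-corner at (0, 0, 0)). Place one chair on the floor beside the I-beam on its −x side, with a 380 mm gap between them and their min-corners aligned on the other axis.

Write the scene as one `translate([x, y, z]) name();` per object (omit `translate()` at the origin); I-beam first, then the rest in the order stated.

I_beam();
translate([-801, 0, 0]) chair();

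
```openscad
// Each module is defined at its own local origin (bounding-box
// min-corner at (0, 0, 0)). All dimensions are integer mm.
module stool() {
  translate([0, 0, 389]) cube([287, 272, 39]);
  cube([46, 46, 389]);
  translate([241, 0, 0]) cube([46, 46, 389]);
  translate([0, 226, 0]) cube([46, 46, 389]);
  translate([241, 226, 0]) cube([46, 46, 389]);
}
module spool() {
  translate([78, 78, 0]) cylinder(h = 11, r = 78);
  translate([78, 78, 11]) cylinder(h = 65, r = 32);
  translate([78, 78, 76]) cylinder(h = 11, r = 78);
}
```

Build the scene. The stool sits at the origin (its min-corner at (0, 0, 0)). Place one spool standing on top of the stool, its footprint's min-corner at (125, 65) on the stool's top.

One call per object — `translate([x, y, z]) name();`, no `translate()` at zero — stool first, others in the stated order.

stool();
translate([125, 65, 428]) spool();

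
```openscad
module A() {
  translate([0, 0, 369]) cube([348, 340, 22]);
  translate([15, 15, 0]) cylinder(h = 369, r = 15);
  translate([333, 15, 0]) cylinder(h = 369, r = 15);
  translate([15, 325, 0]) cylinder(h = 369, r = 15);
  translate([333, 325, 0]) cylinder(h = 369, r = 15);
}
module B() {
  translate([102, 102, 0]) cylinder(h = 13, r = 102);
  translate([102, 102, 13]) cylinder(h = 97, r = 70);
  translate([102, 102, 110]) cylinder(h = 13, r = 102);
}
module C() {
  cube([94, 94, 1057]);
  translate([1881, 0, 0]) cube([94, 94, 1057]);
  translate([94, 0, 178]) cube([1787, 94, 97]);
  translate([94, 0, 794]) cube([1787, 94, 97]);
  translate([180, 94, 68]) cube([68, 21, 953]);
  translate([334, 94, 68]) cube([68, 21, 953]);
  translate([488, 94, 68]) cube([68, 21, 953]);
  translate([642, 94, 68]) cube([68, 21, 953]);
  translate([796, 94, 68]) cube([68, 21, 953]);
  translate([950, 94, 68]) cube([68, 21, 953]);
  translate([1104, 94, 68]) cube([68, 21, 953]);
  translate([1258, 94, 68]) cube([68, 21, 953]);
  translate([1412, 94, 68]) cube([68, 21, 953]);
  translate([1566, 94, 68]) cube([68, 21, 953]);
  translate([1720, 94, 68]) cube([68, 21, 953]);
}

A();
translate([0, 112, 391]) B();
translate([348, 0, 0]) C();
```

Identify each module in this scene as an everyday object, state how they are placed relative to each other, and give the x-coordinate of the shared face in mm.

The stool's +x face and the fence section's −x face are both at x = 348 mm.

A is a stool. B is a spool. C is a fence section. The spool is on top of the stool. The fence section is against the stool's +x side, with their −y faces flush. The x-coordinate of the shared face is 348 mm.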